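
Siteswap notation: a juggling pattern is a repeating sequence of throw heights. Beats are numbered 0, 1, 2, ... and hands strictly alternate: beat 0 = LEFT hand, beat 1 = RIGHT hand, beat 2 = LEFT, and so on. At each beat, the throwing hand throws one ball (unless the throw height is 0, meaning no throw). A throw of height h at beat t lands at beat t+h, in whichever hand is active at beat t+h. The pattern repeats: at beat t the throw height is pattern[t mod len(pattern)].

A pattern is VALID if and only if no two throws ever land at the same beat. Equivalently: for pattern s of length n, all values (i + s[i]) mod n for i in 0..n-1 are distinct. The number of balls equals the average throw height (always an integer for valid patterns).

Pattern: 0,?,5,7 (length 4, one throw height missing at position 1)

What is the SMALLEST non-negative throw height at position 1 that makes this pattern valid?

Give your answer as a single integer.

i=0: (0 + 0) mod 4 = 0
i=1: s[i]=? (unknown)
i=2: (2 + 5) mod 4 = 3
i=3: (3 + 7) mod 4 = 2
Known residues: [0, 2, 3]; need a permutation of 0..3, so missing residue r = 1
Need (1 + s) mod 4 = 1; smallest s = (1 - 1) mod 4 = 0

Answer: 0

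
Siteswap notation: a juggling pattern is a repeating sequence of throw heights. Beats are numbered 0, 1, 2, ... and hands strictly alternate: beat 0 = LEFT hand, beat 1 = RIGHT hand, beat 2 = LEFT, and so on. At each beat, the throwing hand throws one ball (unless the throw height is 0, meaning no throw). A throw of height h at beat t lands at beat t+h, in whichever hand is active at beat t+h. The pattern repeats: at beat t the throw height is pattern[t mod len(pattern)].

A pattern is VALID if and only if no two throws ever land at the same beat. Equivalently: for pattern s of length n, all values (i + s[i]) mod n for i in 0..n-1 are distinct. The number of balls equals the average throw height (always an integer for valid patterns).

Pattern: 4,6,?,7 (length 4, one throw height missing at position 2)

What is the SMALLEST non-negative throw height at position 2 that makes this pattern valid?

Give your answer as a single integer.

Answer: 3

Derivation:
i=0: (0 + 4) mod 4 = 0
i=1: (1 + 6) mod 4 = 3
i=2: s[i]=? (unknown)
i=3: (3 + 7) mod 4 = 2
Known residues: [0, 2, 3]; need a permutation of 0..3, so missing residue r = 1
Need (2 + s) mod 4 = 1; smallest s = (1 - 2) mod 4 = 3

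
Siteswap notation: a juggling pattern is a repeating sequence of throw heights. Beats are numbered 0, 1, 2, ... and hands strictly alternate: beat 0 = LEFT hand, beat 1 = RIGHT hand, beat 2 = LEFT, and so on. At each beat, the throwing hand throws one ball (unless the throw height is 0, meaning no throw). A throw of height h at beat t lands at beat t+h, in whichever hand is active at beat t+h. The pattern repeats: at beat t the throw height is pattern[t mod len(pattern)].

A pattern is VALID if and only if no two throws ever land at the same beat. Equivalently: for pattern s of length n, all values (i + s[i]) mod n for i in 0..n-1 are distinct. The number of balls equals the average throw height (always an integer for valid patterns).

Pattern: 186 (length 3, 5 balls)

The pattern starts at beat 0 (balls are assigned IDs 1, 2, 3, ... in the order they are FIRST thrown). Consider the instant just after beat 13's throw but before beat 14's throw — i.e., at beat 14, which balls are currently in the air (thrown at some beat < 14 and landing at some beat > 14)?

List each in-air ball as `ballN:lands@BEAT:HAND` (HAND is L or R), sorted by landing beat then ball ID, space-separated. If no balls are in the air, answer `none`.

Answer: ball5:lands@15:R ball4:lands@17:R ball1:lands@18:L ball3:lands@21:R

Derivation:
Beat 0 (L): throw ball1 h=1 -> lands@1:R; in-air after throw: [b1@1:R]
Beat 1 (R): throw ball1 h=8 -> lands@9:R; in-air after throw: [b1@9:R]
Beat 2 (L): throw ball2 h=6 -> lands@8:L; in-air after throw: [b2@8:L b1@9:R]
Beat 3 (R): throw ball3 h=1 -> lands@4:L; in-air after throw: [b3@4:L b2@8:L b1@9:R]
Beat 4 (L): throw ball3 h=8 -> lands@12:L; in-air after throw: [b2@8:L b1@9:R b3@12:L]
Beat 5 (R): throw ball4 h=6 -> lands@11:R; in-air after throw: [b2@8:L b1@9:R b4@11:R b3@12:L]
Beat 6 (L): throw ball5 h=1 -> lands@7:R; in-air after throw: [b5@7:R b2@8:L b1@9:R b4@11:R b3@12:L]
Beat 7 (R): throw ball5 h=8 -> lands@15:R; in-air after throw: [b2@8:L b1@9:R b4@11:R b3@12:L b5@15:R]
Beat 8 (L): throw ball2 h=6 -> lands@14:L; in-air after throw: [b1@9:R b4@11:R b3@12:L b2@14:L b5@15:R]
Beat 9 (R): throw ball1 h=1 -> lands@10:L; in-air after throw: [b1@10:L b4@11:R b3@12:L b2@14:L b5@15:R]
Beat 10 (L): throw ball1 h=8 -> lands@18:L; in-air after throw: [b4@11:R b3@12:L b2@14:L b5@15:R b1@18:L]
Beat 11 (R): throw ball4 h=6 -> lands@17:R; in-air after throw: [b3@12:L b2@14:L b5@15:R b4@17:R b1@18:L]
Beat 12 (L): throw ball3 h=1 -> lands@13:R; in-air after throw: [b3@13:R b2@14:L b5@15:R b4@17:R b1@18:L]
Beat 13 (R): throw ball3 h=8 -> lands@21:R; in-air after throw: [b2@14:L b5@15:R b4@17:R b1@18:L b3@21:R]
Beat 14 (L): throw ball2 h=6 -> lands@20:L; in-air after throw: [b5@15:R b4@17:R b1@18:L b2@20:L b3@21:R]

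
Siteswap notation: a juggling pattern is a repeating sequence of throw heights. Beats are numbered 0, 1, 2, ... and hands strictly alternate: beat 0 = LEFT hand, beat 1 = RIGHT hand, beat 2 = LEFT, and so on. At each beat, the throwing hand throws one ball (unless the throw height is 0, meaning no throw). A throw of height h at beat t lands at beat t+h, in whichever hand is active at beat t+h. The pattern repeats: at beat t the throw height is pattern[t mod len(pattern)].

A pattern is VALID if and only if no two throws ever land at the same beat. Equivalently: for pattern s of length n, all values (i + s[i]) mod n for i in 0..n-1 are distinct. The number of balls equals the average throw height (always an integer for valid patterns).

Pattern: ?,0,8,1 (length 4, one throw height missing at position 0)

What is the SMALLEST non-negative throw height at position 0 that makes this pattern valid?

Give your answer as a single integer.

i=0: s[i]=? (unknown)
i=1: (1 + 0) mod 4 = 1
i=2: (2 + 8) mod 4 = 2
i=3: (3 + 1) mod 4 = 0
Known residues: [0, 1, 2]; need a permutation of 0..3, so missing residue r = 3
Need (0 + s) mod 4 = 3; smallest s = (3 - 0) mod 4 = 3

Answer: 3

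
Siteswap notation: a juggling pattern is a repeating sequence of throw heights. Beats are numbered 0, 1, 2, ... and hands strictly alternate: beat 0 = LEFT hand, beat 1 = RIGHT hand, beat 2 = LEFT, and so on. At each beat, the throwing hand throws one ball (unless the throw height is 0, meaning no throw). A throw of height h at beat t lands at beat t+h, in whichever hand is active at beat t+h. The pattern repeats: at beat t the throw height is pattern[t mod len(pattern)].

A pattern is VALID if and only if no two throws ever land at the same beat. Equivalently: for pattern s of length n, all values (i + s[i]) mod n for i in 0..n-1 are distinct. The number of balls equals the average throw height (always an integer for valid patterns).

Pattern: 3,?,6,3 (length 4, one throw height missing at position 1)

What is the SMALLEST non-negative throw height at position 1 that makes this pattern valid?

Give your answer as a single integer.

Answer: 0

Derivation:
i=0: (0 + 3) mod 4 = 3
i=1: s[i]=? (unknown)
i=2: (2 + 6) mod 4 = 0
i=3: (3 + 3) mod 4 = 2
Known residues: [0, 2, 3]; need a permutation of 0..3, so missing residue r = 1
Need (1 + s) mod 4 = 1; smallest s = (1 - 1) mod 4 = 0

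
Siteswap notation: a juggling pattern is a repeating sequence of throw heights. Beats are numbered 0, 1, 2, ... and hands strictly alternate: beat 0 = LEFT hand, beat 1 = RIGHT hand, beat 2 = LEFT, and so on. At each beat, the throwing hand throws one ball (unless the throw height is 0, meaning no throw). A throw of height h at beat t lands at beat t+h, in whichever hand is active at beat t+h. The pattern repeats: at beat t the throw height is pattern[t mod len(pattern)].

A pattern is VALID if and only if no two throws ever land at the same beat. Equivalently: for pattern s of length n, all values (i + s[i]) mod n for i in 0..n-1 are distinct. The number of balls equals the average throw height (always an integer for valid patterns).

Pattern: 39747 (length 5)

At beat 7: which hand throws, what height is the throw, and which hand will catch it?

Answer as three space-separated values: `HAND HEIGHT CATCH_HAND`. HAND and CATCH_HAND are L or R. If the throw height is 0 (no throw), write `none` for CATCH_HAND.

Answer: R 7 L

Derivation:
Beat 7: 7 mod 2 = 1, so hand = R
Throw height = pattern[7 mod 5] = pattern[2] = 7
Lands at beat 7+7=14, 14 mod 2 = 0, so catch hand = L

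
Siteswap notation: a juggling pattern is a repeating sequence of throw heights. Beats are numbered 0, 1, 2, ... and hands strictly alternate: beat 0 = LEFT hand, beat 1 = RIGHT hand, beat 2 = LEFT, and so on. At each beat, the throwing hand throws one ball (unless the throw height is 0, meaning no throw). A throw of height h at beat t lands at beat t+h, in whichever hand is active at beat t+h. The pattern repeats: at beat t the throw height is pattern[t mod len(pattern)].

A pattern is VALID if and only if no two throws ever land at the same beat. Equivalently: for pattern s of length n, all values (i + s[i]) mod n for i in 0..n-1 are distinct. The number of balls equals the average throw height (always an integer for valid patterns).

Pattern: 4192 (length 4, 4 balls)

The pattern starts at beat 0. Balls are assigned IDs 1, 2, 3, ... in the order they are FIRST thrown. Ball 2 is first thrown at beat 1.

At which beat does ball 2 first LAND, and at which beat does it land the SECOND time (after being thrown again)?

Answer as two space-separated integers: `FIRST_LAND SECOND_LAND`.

Answer: 2 11

Derivation:
Beat 0 (L): throw ball1 h=4 -> lands@4:L; in-air after throw: [b1@4:L]
Beat 1 (R): throw ball2 h=1 -> lands@2:L; in-air after throw: [b2@2:L b1@4:L]
Beat 2 (L): throw ball2 h=9 -> lands@11:R; in-air after throw: [b1@4:L b2@11:R]
Beat 3 (R): throw ball3 h=2 -> lands@5:R; in-air after throw: [b1@4:L b3@5:R b2@11:R]
Beat 4 (L): throw ball1 h=4 -> lands@8:L; in-air after throw: [b3@5:R b1@8:L b2@11:R]
Beat 5 (R): throw ball3 h=1 -> lands@6:L; in-air after throw: [b3@6:L b1@8:L b2@11:R]
Beat 6 (L): throw ball3 h=9 -> lands@15:R; in-air after throw: [b1@8:L b2@11:R b3@15:R]
Beat 7 (R): throw ball4 h=2 -> lands@9:R; in-air after throw: [b1@8:L b4@9:R b2@11:R b3@15:R]
Beat 8 (L): throw ball1 h=4 -> lands@12:L; in-air after throw: [b4@9:R b2@11:R b1@12:L b3@15:R]
Beat 9 (R): throw ball4 h=1 -> lands@10:L; in-air after throw: [b4@10:L b2@11:R b1@12:L b3@15:R]
Beat 10 (L): throw ball4 h=9 -> lands@19:R; in-air after throw: [b2@11:R b1@12:L b3@15:R b4@19:R]
Beat 11 (R): throw ball2 h=2 -> lands@13:R; in-air after throw: [b1@12:L b2@13:R b3@15:R b4@19:R]
Ball 2: thrown@1 h=1 -> first land @2; rethrown@2 h=9 -> second land @11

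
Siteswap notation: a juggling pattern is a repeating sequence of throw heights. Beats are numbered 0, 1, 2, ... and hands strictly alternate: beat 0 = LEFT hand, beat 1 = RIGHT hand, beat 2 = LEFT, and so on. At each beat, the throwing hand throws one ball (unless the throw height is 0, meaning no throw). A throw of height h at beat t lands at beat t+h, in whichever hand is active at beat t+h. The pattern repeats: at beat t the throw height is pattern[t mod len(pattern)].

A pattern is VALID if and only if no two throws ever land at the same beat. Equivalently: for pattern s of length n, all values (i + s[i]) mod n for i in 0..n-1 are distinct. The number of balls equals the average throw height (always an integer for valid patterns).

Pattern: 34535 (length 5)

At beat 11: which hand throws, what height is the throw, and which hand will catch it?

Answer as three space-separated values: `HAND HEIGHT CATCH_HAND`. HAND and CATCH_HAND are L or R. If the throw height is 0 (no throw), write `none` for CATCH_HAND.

Beat 11: 11 mod 2 = 1, so hand = R
Throw height = pattern[11 mod 5] = pattern[1] = 4
Lands at beat 11+4=15, 15 mod 2 = 1, so catch hand = R

Answer: R 4 R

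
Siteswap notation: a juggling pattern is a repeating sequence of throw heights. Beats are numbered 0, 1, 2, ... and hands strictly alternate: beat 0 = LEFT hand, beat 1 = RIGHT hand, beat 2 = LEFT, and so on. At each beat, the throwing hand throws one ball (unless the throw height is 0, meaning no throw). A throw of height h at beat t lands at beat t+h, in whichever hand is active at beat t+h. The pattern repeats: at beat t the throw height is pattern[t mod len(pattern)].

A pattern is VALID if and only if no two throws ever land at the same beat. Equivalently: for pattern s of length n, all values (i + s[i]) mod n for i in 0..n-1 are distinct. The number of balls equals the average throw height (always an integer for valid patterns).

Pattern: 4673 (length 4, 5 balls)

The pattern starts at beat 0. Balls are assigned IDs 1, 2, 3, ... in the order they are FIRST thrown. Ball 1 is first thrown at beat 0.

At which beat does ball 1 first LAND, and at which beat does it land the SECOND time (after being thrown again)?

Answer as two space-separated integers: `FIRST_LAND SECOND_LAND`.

Beat 0 (L): throw ball1 h=4 -> lands@4:L; in-air after throw: [b1@4:L]
Beat 1 (R): throw ball2 h=6 -> lands@7:R; in-air after throw: [b1@4:L b2@7:R]
Beat 2 (L): throw ball3 h=7 -> lands@9:R; in-air after throw: [b1@4:L b2@7:R b3@9:R]
Beat 3 (R): throw ball4 h=3 -> lands@6:L; in-air after throw: [b1@4:L b4@6:L b2@7:R b3@9:R]
Beat 4 (L): throw ball1 h=4 -> lands@8:L; in-air after throw: [b4@6:L b2@7:R b1@8:L b3@9:R]
Beat 5 (R): throw ball5 h=6 -> lands@11:R; in-air after throw: [b4@6:L b2@7:R b1@8:L b3@9:R b5@11:R]
Beat 6 (L): throw ball4 h=7 -> lands@13:R; in-air after throw: [b2@7:R b1@8:L b3@9:R b5@11:R b4@13:R]
Beat 7 (R): throw ball2 h=3 -> lands@10:L; in-air after throw: [b1@8:L b3@9:R b2@10:L b5@11:R b4@13:R]
Beat 8 (L): throw ball1 h=4 -> lands@12:L; in-air after throw: [b3@9:R b2@10:L b5@11:R b1@12:L b4@13:R]
Ball 1: thrown@0 h=4 -> first land @4; rethrown@4 h=4 -> second land @8

Answer: 4 8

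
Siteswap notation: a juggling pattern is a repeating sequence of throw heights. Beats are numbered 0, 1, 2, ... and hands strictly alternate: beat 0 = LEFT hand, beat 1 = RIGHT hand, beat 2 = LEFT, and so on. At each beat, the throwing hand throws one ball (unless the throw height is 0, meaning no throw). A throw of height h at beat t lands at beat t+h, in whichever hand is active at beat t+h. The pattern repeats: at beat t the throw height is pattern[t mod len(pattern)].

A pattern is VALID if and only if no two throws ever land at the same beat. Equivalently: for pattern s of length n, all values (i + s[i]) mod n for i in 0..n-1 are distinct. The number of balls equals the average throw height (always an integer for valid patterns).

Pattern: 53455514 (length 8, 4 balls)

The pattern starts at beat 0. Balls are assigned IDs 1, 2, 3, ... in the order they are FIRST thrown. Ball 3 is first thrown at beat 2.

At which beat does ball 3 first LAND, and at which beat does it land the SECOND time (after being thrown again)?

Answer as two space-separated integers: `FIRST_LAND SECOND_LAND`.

Answer: 6 7

Derivation:
Beat 0 (L): throw ball1 h=5 -> lands@5:R; in-air after throw: [b1@5:R]
Beat 1 (R): throw ball2 h=3 -> lands@4:L; in-air after throw: [b2@4:L b1@5:R]
Beat 2 (L): throw ball3 h=4 -> lands@6:L; in-air after throw: [b2@4:L b1@5:R b3@6:L]
Beat 3 (R): throw ball4 h=5 -> lands@8:L; in-air after throw: [b2@4:L b1@5:R b3@6:L b4@8:L]
Beat 4 (L): throw ball2 h=5 -> lands@9:R; in-air after throw: [b1@5:R b3@6:L b4@8:L b2@9:R]
Beat 5 (R): throw ball1 h=5 -> lands@10:L; in-air after throw: [b3@6:L b4@8:L b2@9:R b1@10:L]
Beat 6 (L): throw ball3 h=1 -> lands@7:R; in-air after throw: [b3@7:R b4@8:L b2@9:R b1@10:L]
Beat 7 (R): throw ball3 h=4 -> lands@11:R; in-air after throw: [b4@8:L b2@9:R b1@10:L b3@11:R]
Ball 3: thrown@2 h=4 -> first land @6; rethrown@6 h=1 -> second land @7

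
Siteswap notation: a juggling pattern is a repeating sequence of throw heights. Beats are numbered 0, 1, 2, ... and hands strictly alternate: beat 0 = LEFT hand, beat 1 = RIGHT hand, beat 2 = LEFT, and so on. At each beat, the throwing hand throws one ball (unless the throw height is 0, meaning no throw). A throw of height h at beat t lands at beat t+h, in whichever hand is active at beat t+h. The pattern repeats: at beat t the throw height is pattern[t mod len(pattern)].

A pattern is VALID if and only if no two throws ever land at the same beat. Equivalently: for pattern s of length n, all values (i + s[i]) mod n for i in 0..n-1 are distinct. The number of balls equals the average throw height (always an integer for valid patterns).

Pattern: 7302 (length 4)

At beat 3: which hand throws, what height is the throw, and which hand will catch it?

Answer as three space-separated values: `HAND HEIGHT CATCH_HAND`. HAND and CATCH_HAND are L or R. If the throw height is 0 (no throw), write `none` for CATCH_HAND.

Answer: R 2 R

Derivation:
Beat 3: 3 mod 2 = 1, so hand = R
Throw height = pattern[3 mod 4] = pattern[3] = 2
Lands at beat 3+2=5, 5 mod 2 = 1, so catch hand = R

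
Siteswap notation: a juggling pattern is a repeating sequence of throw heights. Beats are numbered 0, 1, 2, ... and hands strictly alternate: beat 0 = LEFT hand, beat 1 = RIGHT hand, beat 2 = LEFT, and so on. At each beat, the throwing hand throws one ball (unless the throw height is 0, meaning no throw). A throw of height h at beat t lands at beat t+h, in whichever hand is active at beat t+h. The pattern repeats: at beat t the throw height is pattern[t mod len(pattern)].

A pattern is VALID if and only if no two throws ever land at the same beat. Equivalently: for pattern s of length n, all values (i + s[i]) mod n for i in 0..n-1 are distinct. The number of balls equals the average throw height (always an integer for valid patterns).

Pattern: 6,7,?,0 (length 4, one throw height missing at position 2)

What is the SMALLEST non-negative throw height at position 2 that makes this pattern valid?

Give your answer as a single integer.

i=0: (0 + 6) mod 4 = 2
i=1: (1 + 7) mod 4 = 0
i=2: s[i]=? (unknown)
i=3: (3 + 0) mod 4 = 3
Known residues: [0, 2, 3]; need a permutation of 0..3, so missing residue r = 1
Need (2 + s) mod 4 = 1; smallest s = (1 - 2) mod 4 = 3

Answer: 3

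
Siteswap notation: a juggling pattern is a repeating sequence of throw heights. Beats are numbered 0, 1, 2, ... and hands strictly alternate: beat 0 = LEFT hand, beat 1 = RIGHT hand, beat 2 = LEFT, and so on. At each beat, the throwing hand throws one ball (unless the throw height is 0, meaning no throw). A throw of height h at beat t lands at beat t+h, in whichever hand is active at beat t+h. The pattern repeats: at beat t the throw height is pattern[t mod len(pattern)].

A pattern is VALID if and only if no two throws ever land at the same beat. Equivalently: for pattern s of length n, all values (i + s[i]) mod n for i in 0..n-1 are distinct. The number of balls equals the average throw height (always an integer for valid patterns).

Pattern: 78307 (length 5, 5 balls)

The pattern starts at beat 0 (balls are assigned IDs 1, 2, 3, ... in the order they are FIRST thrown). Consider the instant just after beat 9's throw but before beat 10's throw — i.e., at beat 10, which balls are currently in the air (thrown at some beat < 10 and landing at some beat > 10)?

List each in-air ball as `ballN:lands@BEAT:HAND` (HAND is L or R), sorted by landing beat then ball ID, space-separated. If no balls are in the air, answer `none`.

Answer: ball4:lands@11:R ball3:lands@12:L ball5:lands@14:L ball2:lands@16:L

Derivation:
Beat 0 (L): throw ball1 h=7 -> lands@7:R; in-air after throw: [b1@7:R]
Beat 1 (R): throw ball2 h=8 -> lands@9:R; in-air after throw: [b1@7:R b2@9:R]
Beat 2 (L): throw ball3 h=3 -> lands@5:R; in-air after throw: [b3@5:R b1@7:R b2@9:R]
Beat 4 (L): throw ball4 h=7 -> lands@11:R; in-air after throw: [b3@5:R b1@7:R b2@9:R b4@11:R]
Beat 5 (R): throw ball3 h=7 -> lands@12:L; in-air after throw: [b1@7:R b2@9:R b4@11:R b3@12:L]
Beat 6 (L): throw ball5 h=8 -> lands@14:L; in-air after throw: [b1@7:R b2@9:R b4@11:R b3@12:L b5@14:L]
Beat 7 (R): throw ball1 h=3 -> lands@10:L; in-air after throw: [b2@9:R b1@10:L b4@11:R b3@12:L b5@14:L]
Beat 9 (R): throw ball2 h=7 -> lands@16:L; in-air after throw: [b1@10:L b4@11:R b3@12:L b5@14:L b2@16:L]
Beat 10 (L): throw ball1 h=7 -> lands@17:R; in-air after throw: [b4@11:R b3@12:L b5@14:L b2@16:L b1@17:R]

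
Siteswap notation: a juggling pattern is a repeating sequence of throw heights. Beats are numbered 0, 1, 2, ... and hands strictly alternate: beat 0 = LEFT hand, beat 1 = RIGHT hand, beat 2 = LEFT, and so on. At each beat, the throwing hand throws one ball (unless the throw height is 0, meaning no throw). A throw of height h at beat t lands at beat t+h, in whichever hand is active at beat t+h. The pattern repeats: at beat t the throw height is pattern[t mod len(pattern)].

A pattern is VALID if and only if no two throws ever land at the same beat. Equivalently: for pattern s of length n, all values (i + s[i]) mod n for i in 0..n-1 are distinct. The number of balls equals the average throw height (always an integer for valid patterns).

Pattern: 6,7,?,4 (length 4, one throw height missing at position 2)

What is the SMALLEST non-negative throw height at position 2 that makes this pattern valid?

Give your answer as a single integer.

i=0: (0 + 6) mod 4 = 2
i=1: (1 + 7) mod 4 = 0
i=2: s[i]=? (unknown)
i=3: (3 + 4) mod 4 = 3
Known residues: [0, 2, 3]; need a permutation of 0..3, so missing residue r = 1
Need (2 + s) mod 4 = 1; smallest s = (1 - 2) mod 4 = 3

Answer: 3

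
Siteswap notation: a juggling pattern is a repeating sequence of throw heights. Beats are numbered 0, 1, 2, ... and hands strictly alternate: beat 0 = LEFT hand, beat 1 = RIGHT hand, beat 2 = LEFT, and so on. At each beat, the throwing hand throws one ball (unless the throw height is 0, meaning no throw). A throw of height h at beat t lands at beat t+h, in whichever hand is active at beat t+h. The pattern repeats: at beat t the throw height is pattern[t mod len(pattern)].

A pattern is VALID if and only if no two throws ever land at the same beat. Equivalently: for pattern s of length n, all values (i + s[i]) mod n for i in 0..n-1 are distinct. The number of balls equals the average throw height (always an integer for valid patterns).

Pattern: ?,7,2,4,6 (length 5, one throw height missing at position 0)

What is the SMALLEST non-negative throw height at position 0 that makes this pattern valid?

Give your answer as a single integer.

i=0: s[i]=? (unknown)
i=1: (1 + 7) mod 5 = 3
i=2: (2 + 2) mod 5 = 4
i=3: (3 + 4) mod 5 = 2
i=4: (4 + 6) mod 5 = 0
Known residues: [0, 2, 3, 4]; need a permutation of 0..4, so missing residue r = 1
Need (0 + s) mod 5 = 1; smallest s = (1 - 0) mod 5 = 1

Answer: 1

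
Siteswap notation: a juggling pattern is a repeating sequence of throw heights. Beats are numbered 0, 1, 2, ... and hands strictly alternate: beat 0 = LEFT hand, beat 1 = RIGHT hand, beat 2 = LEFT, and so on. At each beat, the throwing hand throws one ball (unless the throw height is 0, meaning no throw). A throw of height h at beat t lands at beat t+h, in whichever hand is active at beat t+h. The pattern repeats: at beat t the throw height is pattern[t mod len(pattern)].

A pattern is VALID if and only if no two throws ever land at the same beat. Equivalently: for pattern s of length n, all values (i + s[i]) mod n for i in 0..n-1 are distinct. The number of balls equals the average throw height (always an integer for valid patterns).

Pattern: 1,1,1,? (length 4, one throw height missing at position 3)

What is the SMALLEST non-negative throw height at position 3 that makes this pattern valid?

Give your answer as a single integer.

i=0: (0 + 1) mod 4 = 1
i=1: (1 + 1) mod 4 = 2
i=2: (2 + 1) mod 4 = 3
i=3: s[i]=? (unknown)
Known residues: [1, 2, 3]; need a permutation of 0..3, so missing residue r = 0
Need (3 + s) mod 4 = 0; smallest s = (0 - 3) mod 4 = 1

Answer: 1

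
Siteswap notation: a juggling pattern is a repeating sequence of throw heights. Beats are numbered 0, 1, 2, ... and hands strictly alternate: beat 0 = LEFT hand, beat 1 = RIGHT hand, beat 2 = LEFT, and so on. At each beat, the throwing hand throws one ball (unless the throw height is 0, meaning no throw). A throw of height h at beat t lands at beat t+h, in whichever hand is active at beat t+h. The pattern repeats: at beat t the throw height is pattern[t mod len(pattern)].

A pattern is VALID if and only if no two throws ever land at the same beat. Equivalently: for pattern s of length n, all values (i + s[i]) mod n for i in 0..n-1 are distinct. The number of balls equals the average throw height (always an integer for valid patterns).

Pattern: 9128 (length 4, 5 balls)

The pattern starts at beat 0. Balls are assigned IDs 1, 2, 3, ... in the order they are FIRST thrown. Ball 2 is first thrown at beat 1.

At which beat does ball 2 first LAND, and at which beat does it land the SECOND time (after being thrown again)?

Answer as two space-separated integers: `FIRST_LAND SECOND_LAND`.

Answer: 2 4

Derivation:
Beat 0 (L): throw ball1 h=9 -> lands@9:R; in-air after throw: [b1@9:R]
Beat 1 (R): throw ball2 h=1 -> lands@2:L; in-air after throw: [b2@2:L b1@9:R]
Beat 2 (L): throw ball2 h=2 -> lands@4:L; in-air after throw: [b2@4:L b1@9:R]
Beat 3 (R): throw ball3 h=8 -> lands@11:R; in-air after throw: [b2@4:L b1@9:R b3@11:R]
Beat 4 (L): throw ball2 h=9 -> lands@13:R; in-air after throw: [b1@9:R b3@11:R b2@13:R]
Ball 2: thrown@1 h=1 -> first land @2; rethrown@2 h=2 -> second land @4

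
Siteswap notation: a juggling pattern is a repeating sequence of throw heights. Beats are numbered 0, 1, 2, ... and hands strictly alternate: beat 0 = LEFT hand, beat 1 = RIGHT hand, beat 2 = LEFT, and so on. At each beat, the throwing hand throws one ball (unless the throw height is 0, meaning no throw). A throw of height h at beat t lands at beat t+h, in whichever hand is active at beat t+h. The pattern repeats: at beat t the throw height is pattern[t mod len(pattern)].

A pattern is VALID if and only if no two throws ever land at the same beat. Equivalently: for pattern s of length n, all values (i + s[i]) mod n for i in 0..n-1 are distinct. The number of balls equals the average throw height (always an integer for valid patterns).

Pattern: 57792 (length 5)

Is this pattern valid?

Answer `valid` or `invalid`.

Answer: valid

Derivation:
i=0: (i + s[i]) mod n = (0 + 5) mod 5 = 0
i=1: (i + s[i]) mod n = (1 + 7) mod 5 = 3
i=2: (i + s[i]) mod n = (2 + 7) mod 5 = 4
i=3: (i + s[i]) mod n = (3 + 9) mod 5 = 2
i=4: (i + s[i]) mod n = (4 + 2) mod 5 = 1
Residues: [0, 3, 4, 2, 1], distinct: True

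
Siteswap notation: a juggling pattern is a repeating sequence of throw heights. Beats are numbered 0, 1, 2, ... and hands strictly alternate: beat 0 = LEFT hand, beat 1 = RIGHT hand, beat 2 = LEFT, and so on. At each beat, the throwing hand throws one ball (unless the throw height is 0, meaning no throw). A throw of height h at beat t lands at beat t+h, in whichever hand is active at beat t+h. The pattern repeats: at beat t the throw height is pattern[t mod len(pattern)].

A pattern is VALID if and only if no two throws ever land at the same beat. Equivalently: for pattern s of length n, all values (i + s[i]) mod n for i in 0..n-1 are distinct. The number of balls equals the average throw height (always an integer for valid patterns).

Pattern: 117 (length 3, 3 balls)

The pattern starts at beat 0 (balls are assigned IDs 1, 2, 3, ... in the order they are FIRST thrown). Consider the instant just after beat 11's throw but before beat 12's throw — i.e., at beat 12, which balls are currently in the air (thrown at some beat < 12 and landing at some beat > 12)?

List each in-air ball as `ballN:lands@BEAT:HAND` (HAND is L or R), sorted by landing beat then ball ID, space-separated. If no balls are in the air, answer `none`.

Beat 0 (L): throw ball1 h=1 -> lands@1:R; in-air after throw: [b1@1:R]
Beat 1 (R): throw ball1 h=1 -> lands@2:L; in-air after throw: [b1@2:L]
Beat 2 (L): throw ball1 h=7 -> lands@9:R; in-air after throw: [b1@9:R]
Beat 3 (R): throw ball2 h=1 -> lands@4:L; in-air after throw: [b2@4:L b1@9:R]
Beat 4 (L): throw ball2 h=1 -> lands@5:R; in-air after throw: [b2@5:R b1@9:R]
Beat 5 (R): throw ball2 h=7 -> lands@12:L; in-air after throw: [b1@9:R b2@12:L]
Beat 6 (L): throw ball3 h=1 -> lands@7:R; in-air after throw: [b3@7:R b1@9:R b2@12:L]
Beat 7 (R): throw ball3 h=1 -> lands@8:L; in-air after throw: [b3@8:L b1@9:R b2@12:L]
Beat 8 (L): throw ball3 h=7 -> lands@15:R; in-air after throw: [b1@9:R b2@12:L b3@15:R]
Beat 9 (R): throw ball1 h=1 -> lands@10:L; in-air after throw: [b1@10:L b2@12:L b3@15:R]
Beat 10 (L): throw ball1 h=1 -> lands@11:R; in-air after throw: [b1@11:R b2@12:L b3@15:R]
Beat 11 (R): throw ball1 h=7 -> lands@18:L; in-air after throw: [b2@12:L b3@15:R b1@18:L]
Beat 12 (L): throw ball2 h=1 -> lands@13:R; in-air after throw: [b2@13:R b3@15:R b1@18:L]

Answer: ball3:lands@15:R ball1:lands@18:L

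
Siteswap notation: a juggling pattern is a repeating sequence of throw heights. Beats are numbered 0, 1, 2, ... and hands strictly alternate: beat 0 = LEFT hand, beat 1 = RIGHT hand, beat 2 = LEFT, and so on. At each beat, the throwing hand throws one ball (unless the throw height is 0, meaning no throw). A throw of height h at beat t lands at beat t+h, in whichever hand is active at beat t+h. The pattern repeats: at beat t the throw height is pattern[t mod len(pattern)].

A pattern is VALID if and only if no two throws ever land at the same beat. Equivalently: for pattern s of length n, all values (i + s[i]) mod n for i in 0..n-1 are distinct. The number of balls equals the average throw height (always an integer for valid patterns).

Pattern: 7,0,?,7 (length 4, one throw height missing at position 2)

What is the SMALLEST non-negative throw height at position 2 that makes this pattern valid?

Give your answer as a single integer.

i=0: (0 + 7) mod 4 = 3
i=1: (1 + 0) mod 4 = 1
i=2: s[i]=? (unknown)
i=3: (3 + 7) mod 4 = 2
Known residues: [1, 2, 3]; need a permutation of 0..3, so missing residue r = 0
Need (2 + s) mod 4 = 0; smallest s = (0 - 2) mod 4 = 2

Answer: 2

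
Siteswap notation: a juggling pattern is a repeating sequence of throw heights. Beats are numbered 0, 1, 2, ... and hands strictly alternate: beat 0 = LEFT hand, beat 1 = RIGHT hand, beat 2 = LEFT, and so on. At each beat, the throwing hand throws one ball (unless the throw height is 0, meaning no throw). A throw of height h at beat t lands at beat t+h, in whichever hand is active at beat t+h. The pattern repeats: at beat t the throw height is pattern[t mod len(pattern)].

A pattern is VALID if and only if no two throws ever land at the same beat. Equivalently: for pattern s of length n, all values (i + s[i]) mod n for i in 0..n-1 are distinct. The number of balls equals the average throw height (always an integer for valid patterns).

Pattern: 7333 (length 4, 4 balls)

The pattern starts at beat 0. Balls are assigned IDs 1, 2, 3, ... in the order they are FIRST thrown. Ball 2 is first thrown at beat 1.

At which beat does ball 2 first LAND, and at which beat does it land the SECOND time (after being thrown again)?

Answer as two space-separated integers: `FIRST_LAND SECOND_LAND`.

Beat 0 (L): throw ball1 h=7 -> lands@7:R; in-air after throw: [b1@7:R]
Beat 1 (R): throw ball2 h=3 -> lands@4:L; in-air after throw: [b2@4:L b1@7:R]
Beat 2 (L): throw ball3 h=3 -> lands@5:R; in-air after throw: [b2@4:L b3@5:R b1@7:R]
Beat 3 (R): throw ball4 h=3 -> lands@6:L; in-air after throw: [b2@4:L b3@5:R b4@6:L b1@7:R]
Beat 4 (L): throw ball2 h=7 -> lands@11:R; in-air after throw: [b3@5:R b4@6:L b1@7:R b2@11:R]
Beat 5 (R): throw ball3 h=3 -> lands@8:L; in-air after throw: [b4@6:L b1@7:R b3@8:L b2@11:R]
Beat 6 (L): throw ball4 h=3 -> lands@9:R; in-air after throw: [b1@7:R b3@8:L b4@9:R b2@11:R]
Beat 7 (R): throw ball1 h=3 -> lands@10:L; in-air after throw: [b3@8:L b4@9:R b1@10:L b2@11:R]
Beat 8 (L): throw ball3 h=7 -> lands@15:R; in-air after throw: [b4@9:R b1@10:L b2@11:R b3@15:R]
Beat 9 (R): throw ball4 h=3 -> lands@12:L; in-air after throw: [b1@10:L b2@11:R b4@12:L b3@15:R]
Beat 10 (L): throw ball1 h=3 -> lands@13:R; in-air after throw: [b2@11:R b4@12:L b1@13:R b3@15:R]
Beat 11 (R): throw ball2 h=3 -> lands@14:L; in-air after throw: [b4@12:L b1@13:R b2@14:L b3@15:R]
Ball 2: thrown@1 h=3 -> first land @4; rethrown@4 h=7 -> second land @11

Answer: 4 11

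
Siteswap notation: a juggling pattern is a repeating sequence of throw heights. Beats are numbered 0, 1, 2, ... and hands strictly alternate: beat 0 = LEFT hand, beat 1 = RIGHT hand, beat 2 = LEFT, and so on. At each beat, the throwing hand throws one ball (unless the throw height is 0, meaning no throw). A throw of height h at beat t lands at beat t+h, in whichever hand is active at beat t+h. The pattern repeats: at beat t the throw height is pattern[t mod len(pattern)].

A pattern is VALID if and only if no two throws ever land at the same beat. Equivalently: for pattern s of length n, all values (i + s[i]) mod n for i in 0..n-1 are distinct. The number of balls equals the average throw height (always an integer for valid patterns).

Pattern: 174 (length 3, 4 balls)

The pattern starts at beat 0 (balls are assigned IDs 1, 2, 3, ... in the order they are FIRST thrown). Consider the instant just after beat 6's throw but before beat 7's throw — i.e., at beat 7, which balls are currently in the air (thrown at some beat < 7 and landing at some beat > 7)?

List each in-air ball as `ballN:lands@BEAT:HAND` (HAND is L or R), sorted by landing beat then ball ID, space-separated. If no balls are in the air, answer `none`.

Beat 0 (L): throw ball1 h=1 -> lands@1:R; in-air after throw: [b1@1:R]
Beat 1 (R): throw ball1 h=7 -> lands@8:L; in-air after throw: [b1@8:L]
Beat 2 (L): throw ball2 h=4 -> lands@6:L; in-air after throw: [b2@6:L b1@8:L]
Beat 3 (R): throw ball3 h=1 -> lands@4:L; in-air after throw: [b3@4:L b2@6:L b1@8:L]
Beat 4 (L): throw ball3 h=7 -> lands@11:R; in-air after throw: [b2@6:L b1@8:L b3@11:R]
Beat 5 (R): throw ball4 h=4 -> lands@9:R; in-air after throw: [b2@6:L b1@8:L b4@9:R b3@11:R]
Beat 6 (L): throw ball2 h=1 -> lands@7:R; in-air after throw: [b2@7:R b1@8:L b4@9:R b3@11:R]
Beat 7 (R): throw ball2 h=7 -> lands@14:L; in-air after throw: [b1@8:L b4@9:R b3@11:R b2@14:L]

Answer: ball1:lands@8:L ball4:lands@9:R ball3:lands@11:R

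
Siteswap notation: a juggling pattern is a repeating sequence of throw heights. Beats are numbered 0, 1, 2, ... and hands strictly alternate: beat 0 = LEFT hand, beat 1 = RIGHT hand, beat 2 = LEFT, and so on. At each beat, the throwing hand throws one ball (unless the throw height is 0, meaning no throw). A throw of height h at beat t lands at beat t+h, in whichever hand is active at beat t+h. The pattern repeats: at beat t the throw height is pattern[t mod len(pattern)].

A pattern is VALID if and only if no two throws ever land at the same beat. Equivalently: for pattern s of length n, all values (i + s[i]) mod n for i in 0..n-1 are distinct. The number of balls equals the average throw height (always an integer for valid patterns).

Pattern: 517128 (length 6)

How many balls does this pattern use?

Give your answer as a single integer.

Pattern = [5, 1, 7, 1, 2, 8], length n = 6
  position 0: throw height = 5, running sum = 5
  position 1: throw height = 1, running sum = 6
  position 2: throw height = 7, running sum = 13
  position 3: throw height = 1, running sum = 14
  position 4: throw height = 2, running sum = 16
  position 5: throw height = 8, running sum = 24
Total sum = 24; balls = sum / n = 24 / 6 = 4

Answer: 4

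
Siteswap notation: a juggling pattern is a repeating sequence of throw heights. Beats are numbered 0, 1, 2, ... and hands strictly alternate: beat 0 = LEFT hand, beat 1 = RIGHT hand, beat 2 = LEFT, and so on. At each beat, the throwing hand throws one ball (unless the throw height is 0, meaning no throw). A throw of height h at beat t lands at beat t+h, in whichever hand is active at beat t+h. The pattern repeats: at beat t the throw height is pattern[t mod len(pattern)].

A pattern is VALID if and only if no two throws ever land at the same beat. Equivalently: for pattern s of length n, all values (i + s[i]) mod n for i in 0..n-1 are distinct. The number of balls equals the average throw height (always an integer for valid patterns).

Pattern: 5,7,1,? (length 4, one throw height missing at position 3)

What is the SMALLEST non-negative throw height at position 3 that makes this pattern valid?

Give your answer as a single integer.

Answer: 3

Derivation:
i=0: (0 + 5) mod 4 = 1
i=1: (1 + 7) mod 4 = 0
i=2: (2 + 1) mod 4 = 3
i=3: s[i]=? (unknown)
Known residues: [0, 1, 3]; need a permutation of 0..3, so missing residue r = 2
Need (3 + s) mod 4 = 2; smallest s = (2 - 3) mod 4 = 3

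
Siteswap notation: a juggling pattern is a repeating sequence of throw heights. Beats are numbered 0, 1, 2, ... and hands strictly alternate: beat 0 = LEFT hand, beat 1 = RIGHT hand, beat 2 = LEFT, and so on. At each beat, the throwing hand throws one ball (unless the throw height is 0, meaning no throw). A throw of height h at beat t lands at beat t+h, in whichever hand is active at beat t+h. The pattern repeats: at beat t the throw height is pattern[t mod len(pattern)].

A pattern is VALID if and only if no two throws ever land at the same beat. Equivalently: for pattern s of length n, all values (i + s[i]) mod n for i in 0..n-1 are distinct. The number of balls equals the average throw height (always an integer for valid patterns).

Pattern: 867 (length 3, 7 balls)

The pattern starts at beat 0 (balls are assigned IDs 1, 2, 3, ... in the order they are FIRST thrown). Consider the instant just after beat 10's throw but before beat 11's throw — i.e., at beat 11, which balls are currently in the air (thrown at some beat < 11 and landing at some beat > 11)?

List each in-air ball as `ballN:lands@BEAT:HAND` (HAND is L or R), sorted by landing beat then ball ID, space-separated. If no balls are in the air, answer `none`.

Beat 0 (L): throw ball1 h=8 -> lands@8:L; in-air after throw: [b1@8:L]
Beat 1 (R): throw ball2 h=6 -> lands@7:R; in-air after throw: [b2@7:R b1@8:L]
Beat 2 (L): throw ball3 h=7 -> lands@9:R; in-air after throw: [b2@7:R b1@8:L b3@9:R]
Beat 3 (R): throw ball4 h=8 -> lands@11:R; in-air after throw: [b2@7:R b1@8:L b3@9:R b4@11:R]
Beat 4 (L): throw ball5 h=6 -> lands@10:L; in-air after throw: [b2@7:R b1@8:L b3@9:R b5@10:L b4@11:R]
Beat 5 (R): throw ball6 h=7 -> lands@12:L; in-air after throw: [b2@7:R b1@8:L b3@9:R b5@10:L b4@11:R b6@12:L]
Beat 6 (L): throw ball7 h=8 -> lands@14:L; in-air after throw: [b2@7:R b1@8:L b3@9:R b5@10:L b4@11:R b6@12:L b7@14:L]
Beat 7 (R): throw ball2 h=6 -> lands@13:R; in-air after throw: [b1@8:L b3@9:R b5@10:L b4@11:R b6@12:L b2@13:R b7@14:L]
Beat 8 (L): throw ball1 h=7 -> lands@15:R; in-air after throw: [b3@9:R b5@10:L b4@11:R b6@12:L b2@13:R b7@14:L b1@15:R]
Beat 9 (R): throw ball3 h=8 -> lands@17:R; in-air after throw: [b5@10:L b4@11:R b6@12:L b2@13:R b7@14:L b1@15:R b3@17:R]
Beat 10 (L): throw ball5 h=6 -> lands@16:L; in-air after throw: [b4@11:R b6@12:L b2@13:R b7@14:L b1@15:R b5@16:L b3@17:R]
Beat 11 (R): throw ball4 h=7 -> lands@18:L; in-air after throw: [b6@12:L b2@13:R b7@14:L b1@15:R b5@16:L b3@17:R b4@18:L]

Answer: ball6:lands@12:L ball2:lands@13:R ball7:lands@14:L ball1:lands@15:R ball5:lands@16:L ball3:lands@17:R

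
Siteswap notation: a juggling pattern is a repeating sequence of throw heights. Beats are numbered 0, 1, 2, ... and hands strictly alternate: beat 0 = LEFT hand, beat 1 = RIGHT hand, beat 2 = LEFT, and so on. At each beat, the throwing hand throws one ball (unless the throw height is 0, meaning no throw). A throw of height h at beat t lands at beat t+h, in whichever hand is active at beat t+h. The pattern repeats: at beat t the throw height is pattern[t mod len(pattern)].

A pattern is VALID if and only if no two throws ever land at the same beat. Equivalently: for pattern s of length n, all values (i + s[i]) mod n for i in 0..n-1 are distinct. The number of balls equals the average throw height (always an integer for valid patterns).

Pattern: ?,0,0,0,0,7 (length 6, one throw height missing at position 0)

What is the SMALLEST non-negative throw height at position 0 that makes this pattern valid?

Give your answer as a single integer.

Answer: 5

Derivation:
i=0: s[i]=? (unknown)
i=1: (1 + 0) mod 6 = 1
i=2: (2 + 0) mod 6 = 2
i=3: (3 + 0) mod 6 = 3
i=4: (4 + 0) mod 6 = 4
i=5: (5 + 7) mod 6 = 0
Known residues: [0, 1, 2, 3, 4]; need a permutation of 0..5, so missing residue r = 5
Need (0 + s) mod 6 = 5; smallest s = (5 - 0) mod 6 = 5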